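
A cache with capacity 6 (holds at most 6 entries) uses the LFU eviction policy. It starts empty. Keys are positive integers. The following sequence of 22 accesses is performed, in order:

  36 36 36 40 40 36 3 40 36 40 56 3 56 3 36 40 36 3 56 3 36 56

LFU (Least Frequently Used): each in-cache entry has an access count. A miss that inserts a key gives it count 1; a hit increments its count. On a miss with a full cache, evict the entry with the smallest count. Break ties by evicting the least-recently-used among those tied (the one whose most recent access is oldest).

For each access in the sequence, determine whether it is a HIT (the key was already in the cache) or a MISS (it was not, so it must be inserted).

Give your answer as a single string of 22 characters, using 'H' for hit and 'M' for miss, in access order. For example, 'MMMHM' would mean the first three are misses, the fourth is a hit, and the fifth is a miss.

Answer: MHHMHHMHHHMHHHHHHHHHHH

Derivation:
LFU simulation (capacity=6):
  1. access 36: MISS. Cache: [36(c=1)]
  2. access 36: HIT, count now 2. Cache: [36(c=2)]
  3. access 36: HIT, count now 3. Cache: [36(c=3)]
  4. access 40: MISS. Cache: [40(c=1) 36(c=3)]
  5. access 40: HIT, count now 2. Cache: [40(c=2) 36(c=3)]
  6. access 36: HIT, count now 4. Cache: [40(c=2) 36(c=4)]
  7. access 3: MISS. Cache: [3(c=1) 40(c=2) 36(c=4)]
  8. access 40: HIT, count now 3. Cache: [3(c=1) 40(c=3) 36(c=4)]
  9. access 36: HIT, count now 5. Cache: [3(c=1) 40(c=3) 36(c=5)]
  10. access 40: HIT, count now 4. Cache: [3(c=1) 40(c=4) 36(c=5)]
  11. access 56: MISS. Cache: [3(c=1) 56(c=1) 40(c=4) 36(c=5)]
  12. access 3: HIT, count now 2. Cache: [56(c=1) 3(c=2) 40(c=4) 36(c=5)]
  13. access 56: HIT, count now 2. Cache: [3(c=2) 56(c=2) 40(c=4) 36(c=5)]
  14. access 3: HIT, count now 3. Cache: [56(c=2) 3(c=3) 40(c=4) 36(c=5)]
  15. access 36: HIT, count now 6. Cache: [56(c=2) 3(c=3) 40(c=4) 36(c=6)]
  16. access 40: HIT, count now 5. Cache: [56(c=2) 3(c=3) 40(c=5) 36(c=6)]
  17. access 36: HIT, count now 7. Cache: [56(c=2) 3(c=3) 40(c=5) 36(c=7)]
  18. access 3: HIT, count now 4. Cache: [56(c=2) 3(c=4) 40(c=5) 36(c=7)]
  19. access 56: HIT, count now 3. Cache: [56(c=3) 3(c=4) 40(c=5) 36(c=7)]
  20. access 3: HIT, count now 5. Cache: [56(c=3) 40(c=5) 3(c=5) 36(c=7)]
  21. access 36: HIT, count now 8. Cache: [56(c=3) 40(c=5) 3(c=5) 36(c=8)]
  22. access 56: HIT, count now 4. Cache: [56(c=4) 40(c=5) 3(c=5) 36(c=8)]
Total: 18 hits, 4 misses, 0 evictions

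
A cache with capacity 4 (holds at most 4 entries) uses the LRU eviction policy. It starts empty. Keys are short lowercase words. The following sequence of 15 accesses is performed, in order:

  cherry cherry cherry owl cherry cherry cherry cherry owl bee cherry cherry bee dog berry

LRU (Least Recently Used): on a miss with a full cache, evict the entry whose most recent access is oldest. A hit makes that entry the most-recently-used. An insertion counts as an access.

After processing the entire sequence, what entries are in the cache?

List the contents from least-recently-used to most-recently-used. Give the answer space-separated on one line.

LRU simulation (capacity=4):
  1. access cherry: MISS. Cache (LRU->MRU): [cherry]
  2. access cherry: HIT. Cache (LRU->MRU): [cherry]
  3. access cherry: HIT. Cache (LRU->MRU): [cherry]
  4. access owl: MISS. Cache (LRU->MRU): [cherry owl]
  5. access cherry: HIT. Cache (LRU->MRU): [owl cherry]
  6. access cherry: HIT. Cache (LRU->MRU): [owl cherry]
  7. access cherry: HIT. Cache (LRU->MRU): [owl cherry]
  8. access cherry: HIT. Cache (LRU->MRU): [owl cherry]
  9. access owl: HIT. Cache (LRU->MRU): [cherry owl]
  10. access bee: MISS. Cache (LRU->MRU): [cherry owl bee]
  11. access cherry: HIT. Cache (LRU->MRU): [owl bee cherry]
  12. access cherry: HIT. Cache (LRU->MRU): [owl bee cherry]
  13. access bee: HIT. Cache (LRU->MRU): [owl cherry bee]
  14. access dog: MISS. Cache (LRU->MRU): [owl cherry bee dog]
  15. access berry: MISS, evict owl. Cache (LRU->MRU): [cherry bee dog berry]
Total: 10 hits, 5 misses, 1 evictions

Answer: cherry bee dog berry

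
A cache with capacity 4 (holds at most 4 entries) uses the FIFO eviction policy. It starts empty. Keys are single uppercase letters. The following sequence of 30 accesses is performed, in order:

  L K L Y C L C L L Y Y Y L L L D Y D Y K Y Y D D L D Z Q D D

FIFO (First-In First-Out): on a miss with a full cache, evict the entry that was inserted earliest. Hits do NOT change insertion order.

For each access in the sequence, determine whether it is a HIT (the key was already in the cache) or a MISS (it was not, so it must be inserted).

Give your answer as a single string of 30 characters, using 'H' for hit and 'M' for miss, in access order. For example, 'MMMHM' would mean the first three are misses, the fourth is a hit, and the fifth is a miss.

Answer: MMHMMHHHHHHHHHHMHHHHHHHHMHMMHH

Derivation:
FIFO simulation (capacity=4):
  1. access L: MISS. Cache (old->new): [L]
  2. access K: MISS. Cache (old->new): [L K]
  3. access L: HIT. Cache (old->new): [L K]
  4. access Y: MISS. Cache (old->new): [L K Y]
  5. access C: MISS. Cache (old->new): [L K Y C]
  6. access L: HIT. Cache (old->new): [L K Y C]
  7. access C: HIT. Cache (old->new): [L K Y C]
  8. access L: HIT. Cache (old->new): [L K Y C]
  9. access L: HIT. Cache (old->new): [L K Y C]
  10. access Y: HIT. Cache (old->new): [L K Y C]
  11. access Y: HIT. Cache (old->new): [L K Y C]
  12. access Y: HIT. Cache (old->new): [L K Y C]
  13. access L: HIT. Cache (old->new): [L K Y C]
  14. access L: HIT. Cache (old->new): [L K Y C]
  15. access L: HIT. Cache (old->new): [L K Y C]
  16. access D: MISS, evict L. Cache (old->new): [K Y C D]
  17. access Y: HIT. Cache (old->new): [K Y C D]
  18. access D: HIT. Cache (old->new): [K Y C D]
  19. access Y: HIT. Cache (old->new): [K Y C D]
  20. access K: HIT. Cache (old->new): [K Y C D]
  21. access Y: HIT. Cache (old->new): [K Y C D]
  22. access Y: HIT. Cache (old->new): [K Y C D]
  23. access D: HIT. Cache (old->new): [K Y C D]
  24. access D: HIT. Cache (old->new): [K Y C D]
  25. access L: MISS, evict K. Cache (old->new): [Y C D L]
  26. access D: HIT. Cache (old->new): [Y C D L]
  27. access Z: MISS, evict Y. Cache (old->new): [C D L Z]
  28. access Q: MISS, evict C. Cache (old->new): [D L Z Q]
  29. access D: HIT. Cache (old->new): [D L Z Q]
  30. access D: HIT. Cache (old->new): [D L Z Q]
Total: 22 hits, 8 misses, 4 evictions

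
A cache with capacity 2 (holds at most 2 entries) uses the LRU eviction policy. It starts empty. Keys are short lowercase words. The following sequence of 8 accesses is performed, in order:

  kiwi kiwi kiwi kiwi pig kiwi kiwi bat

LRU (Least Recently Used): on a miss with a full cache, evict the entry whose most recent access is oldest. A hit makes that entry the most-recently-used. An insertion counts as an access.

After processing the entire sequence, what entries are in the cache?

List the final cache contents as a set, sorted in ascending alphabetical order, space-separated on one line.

Answer: bat kiwi

Derivation:
LRU simulation (capacity=2):
  1. access kiwi: MISS. Cache (LRU->MRU): [kiwi]
  2. access kiwi: HIT. Cache (LRU->MRU): [kiwi]
  3. access kiwi: HIT. Cache (LRU->MRU): [kiwi]
  4. access kiwi: HIT. Cache (LRU->MRU): [kiwi]
  5. access pig: MISS. Cache (LRU->MRU): [kiwi pig]
  6. access kiwi: HIT. Cache (LRU->MRU): [pig kiwi]
  7. access kiwi: HIT. Cache (LRU->MRU): [pig kiwi]
  8. access bat: MISS, evict pig. Cache (LRU->MRU): [kiwi bat]
Total: 5 hits, 3 misses, 1 evictions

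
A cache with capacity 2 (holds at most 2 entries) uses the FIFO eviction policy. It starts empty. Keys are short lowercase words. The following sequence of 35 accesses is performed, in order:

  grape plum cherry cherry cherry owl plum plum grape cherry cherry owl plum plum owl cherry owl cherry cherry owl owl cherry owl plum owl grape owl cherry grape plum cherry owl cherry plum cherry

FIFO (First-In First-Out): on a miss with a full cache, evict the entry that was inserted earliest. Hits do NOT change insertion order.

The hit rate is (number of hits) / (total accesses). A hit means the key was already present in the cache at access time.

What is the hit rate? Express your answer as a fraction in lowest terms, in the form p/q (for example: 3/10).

FIFO simulation (capacity=2):
  1. access grape: MISS. Cache (old->new): [grape]
  2. access plum: MISS. Cache (old->new): [grape plum]
  3. access cherry: MISS, evict grape. Cache (old->new): [plum cherry]
  4. access cherry: HIT. Cache (old->new): [plum cherry]
  5. access cherry: HIT. Cache (old->new): [plum cherry]
  6. access owl: MISS, evict plum. Cache (old->new): [cherry owl]
  7. access plum: MISS, evict cherry. Cache (old->new): [owl plum]
  8. access plum: HIT. Cache (old->new): [owl plum]
  9. access grape: MISS, evict owl. Cache (old->new): [plum grape]
  10. access cherry: MISS, evict plum. Cache (old->new): [grape cherry]
  11. access cherry: HIT. Cache (old->new): [grape cherry]
  12. access owl: MISS, evict grape. Cache (old->new): [cherry owl]
  13. access plum: MISS, evict cherry. Cache (old->new): [owl plum]
  14. access plum: HIT. Cache (old->new): [owl plum]
  15. access owl: HIT. Cache (old->new): [owl plum]
  16. access cherry: MISS, evict owl. Cache (old->new): [plum cherry]
  17. access owl: MISS, evict plum. Cache (old->new): [cherry owl]
  18. access cherry: HIT. Cache (old->new): [cherry owl]
  19. access cherry: HIT. Cache (old->new): [cherry owl]
  20. access owl: HIT. Cache (old->new): [cherry owl]
  21. access owl: HIT. Cache (old->new): [cherry owl]
  22. access cherry: HIT. Cache (old->new): [cherry owl]
  23. access owl: HIT. Cache (old->new): [cherry owl]
  24. access plum: MISS, evict cherry. Cache (old->new): [owl plum]
  25. access owl: HIT. Cache (old->new): [owl plum]
  26. access grape: MISS, evict owl. Cache (old->new): [plum grape]
  27. access owl: MISS, evict plum. Cache (old->new): [grape owl]
  28. access cherry: MISS, evict grape. Cache (old->new): [owl cherry]
  29. access grape: MISS, evict owl. Cache (old->new): [cherry grape]
  30. access plum: MISS, evict cherry. Cache (old->new): [grape plum]
  31. access cherry: MISS, evict grape. Cache (old->new): [plum cherry]
  32. access owl: MISS, evict plum. Cache (old->new): [cherry owl]
  33. access cherry: HIT. Cache (old->new): [cherry owl]
  34. access plum: MISS, evict cherry. Cache (old->new): [owl plum]
  35. access cherry: MISS, evict owl. Cache (old->new): [plum cherry]
Total: 14 hits, 21 misses, 19 evictions

Hit rate = 14/35 = 2/5

Answer: 2/5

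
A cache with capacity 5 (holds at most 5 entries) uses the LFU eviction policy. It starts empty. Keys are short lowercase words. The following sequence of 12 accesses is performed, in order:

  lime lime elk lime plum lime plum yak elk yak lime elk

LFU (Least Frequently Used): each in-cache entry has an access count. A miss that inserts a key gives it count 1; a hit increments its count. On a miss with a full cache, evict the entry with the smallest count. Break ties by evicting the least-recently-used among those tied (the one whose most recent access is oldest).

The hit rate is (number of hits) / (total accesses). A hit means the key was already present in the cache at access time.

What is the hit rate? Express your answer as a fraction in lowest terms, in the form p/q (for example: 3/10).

LFU simulation (capacity=5):
  1. access lime: MISS. Cache: [lime(c=1)]
  2. access lime: HIT, count now 2. Cache: [lime(c=2)]
  3. access elk: MISS. Cache: [elk(c=1) lime(c=2)]
  4. access lime: HIT, count now 3. Cache: [elk(c=1) lime(c=3)]
  5. access plum: MISS. Cache: [elk(c=1) plum(c=1) lime(c=3)]
  6. access lime: HIT, count now 4. Cache: [elk(c=1) plum(c=1) lime(c=4)]
  7. access plum: HIT, count now 2. Cache: [elk(c=1) plum(c=2) lime(c=4)]
  8. access yak: MISS. Cache: [elk(c=1) yak(c=1) plum(c=2) lime(c=4)]
  9. access elk: HIT, count now 2. Cache: [yak(c=1) plum(c=2) elk(c=2) lime(c=4)]
  10. access yak: HIT, count now 2. Cache: [plum(c=2) elk(c=2) yak(c=2) lime(c=4)]
  11. access lime: HIT, count now 5. Cache: [plum(c=2) elk(c=2) yak(c=2) lime(c=5)]
  12. access elk: HIT, count now 3. Cache: [plum(c=2) yak(c=2) elk(c=3) lime(c=5)]
Total: 8 hits, 4 misses, 0 evictions

Hit rate = 8/12 = 2/3

Answer: 2/3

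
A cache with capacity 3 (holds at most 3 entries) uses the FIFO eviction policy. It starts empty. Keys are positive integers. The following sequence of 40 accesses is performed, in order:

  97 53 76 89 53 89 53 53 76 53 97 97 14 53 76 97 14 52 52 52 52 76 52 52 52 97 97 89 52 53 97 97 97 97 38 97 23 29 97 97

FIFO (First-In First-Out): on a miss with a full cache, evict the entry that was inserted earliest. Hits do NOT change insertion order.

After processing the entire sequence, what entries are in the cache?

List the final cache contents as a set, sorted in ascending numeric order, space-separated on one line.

Answer: 23 29 97

Derivation:
FIFO simulation (capacity=3):
  1. access 97: MISS. Cache (old->new): [97]
  2. access 53: MISS. Cache (old->new): [97 53]
  3. access 76: MISS. Cache (old->new): [97 53 76]
  4. access 89: MISS, evict 97. Cache (old->new): [53 76 89]
  5. access 53: HIT. Cache (old->new): [53 76 89]
  6. access 89: HIT. Cache (old->new): [53 76 89]
  7. access 53: HIT. Cache (old->new): [53 76 89]
  8. access 53: HIT. Cache (old->new): [53 76 89]
  9. access 76: HIT. Cache (old->new): [53 76 89]
  10. access 53: HIT. Cache (old->new): [53 76 89]
  11. access 97: MISS, evict 53. Cache (old->new): [76 89 97]
  12. access 97: HIT. Cache (old->new): [76 89 97]
  13. access 14: MISS, evict 76. Cache (old->new): [89 97 14]
  14. access 53: MISS, evict 89. Cache (old->new): [97 14 53]
  15. access 76: MISS, evict 97. Cache (old->new): [14 53 76]
  16. access 97: MISS, evict 14. Cache (old->new): [53 76 97]
  17. access 14: MISS, evict 53. Cache (old->new): [76 97 14]
  18. access 52: MISS, evict 76. Cache (old->new): [97 14 52]
  19. access 52: HIT. Cache (old->new): [97 14 52]
  20. access 52: HIT. Cache (old->new): [97 14 52]
  21. access 52: HIT. Cache (old->new): [97 14 52]
  22. access 76: MISS, evict 97. Cache (old->new): [14 52 76]
  23. access 52: HIT. Cache (old->new): [14 52 76]
  24. access 52: HIT. Cache (old->new): [14 52 76]
  25. access 52: HIT. Cache (old->new): [14 52 76]
  26. access 97: MISS, evict 14. Cache (old->new): [52 76 97]
  27. access 97: HIT. Cache (old->new): [52 76 97]
  28. access 89: MISS, evict 52. Cache (old->new): [76 97 89]
  29. access 52: MISS, evict 76. Cache (old->new): [97 89 52]
  30. access 53: MISS, evict 97. Cache (old->new): [89 52 53]
  31. access 97: MISS, evict 89. Cache (old->new): [52 53 97]
  32. access 97: HIT. Cache (old->new): [52 53 97]
  33. access 97: HIT. Cache (old->new): [52 53 97]
  34. access 97: HIT. Cache (old->new): [52 53 97]
  35. access 38: MISS, evict 52. Cache (old->new): [53 97 38]
  36. access 97: HIT. Cache (old->new): [53 97 38]
  37. access 23: MISS, evict 53. Cache (old->new): [97 38 23]
  38. access 29: MISS, evict 97. Cache (old->new): [38 23 29]
  39. access 97: MISS, evict 38. Cache (old->new): [23 29 97]
  40. access 97: HIT. Cache (old->new): [23 29 97]
Total: 19 hits, 21 misses, 18 evictions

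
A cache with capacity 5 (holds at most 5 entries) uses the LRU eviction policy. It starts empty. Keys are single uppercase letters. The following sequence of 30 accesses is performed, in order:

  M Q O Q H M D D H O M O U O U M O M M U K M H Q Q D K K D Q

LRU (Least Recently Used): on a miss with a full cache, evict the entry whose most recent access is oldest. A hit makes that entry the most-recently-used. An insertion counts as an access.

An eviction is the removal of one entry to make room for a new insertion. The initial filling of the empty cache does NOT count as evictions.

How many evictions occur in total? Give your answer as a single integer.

LRU simulation (capacity=5):
  1. access M: MISS. Cache (LRU->MRU): [M]
  2. access Q: MISS. Cache (LRU->MRU): [M Q]
  3. access O: MISS. Cache (LRU->MRU): [M Q O]
  4. access Q: HIT. Cache (LRU->MRU): [M O Q]
  5. access H: MISS. Cache (LRU->MRU): [M O Q H]
  6. access M: HIT. Cache (LRU->MRU): [O Q H M]
  7. access D: MISS. Cache (LRU->MRU): [O Q H M D]
  8. access D: HIT. Cache (LRU->MRU): [O Q H M D]
  9. access H: HIT. Cache (LRU->MRU): [O Q M D H]
  10. access O: HIT. Cache (LRU->MRU): [Q M D H O]
  11. access M: HIT. Cache (LRU->MRU): [Q D H O M]
  12. access O: HIT. Cache (LRU->MRU): [Q D H M O]
  13. access U: MISS, evict Q. Cache (LRU->MRU): [D H M O U]
  14. access O: HIT. Cache (LRU->MRU): [D H M U O]
  15. access U: HIT. Cache (LRU->MRU): [D H M O U]
  16. access M: HIT. Cache (LRU->MRU): [D H O U M]
  17. access O: HIT. Cache (LRU->MRU): [D H U M O]
  18. access M: HIT. Cache (LRU->MRU): [D H U O M]
  19. access M: HIT. Cache (LRU->MRU): [D H U O M]
  20. access U: HIT. Cache (LRU->MRU): [D H O M U]
  21. access K: MISS, evict D. Cache (LRU->MRU): [H O M U K]
  22. access M: HIT. Cache (LRU->MRU): [H O U K M]
  23. access H: HIT. Cache (LRU->MRU): [O U K M H]
  24. access Q: MISS, evict O. Cache (LRU->MRU): [U K M H Q]
  25. access Q: HIT. Cache (LRU->MRU): [U K M H Q]
  26. access D: MISS, evict U. Cache (LRU->MRU): [K M H Q D]
  27. access K: HIT. Cache (LRU->MRU): [M H Q D K]
  28. access K: HIT. Cache (LRU->MRU): [M H Q D K]
  29. access D: HIT. Cache (LRU->MRU): [M H Q K D]
  30. access Q: HIT. Cache (LRU->MRU): [M H K D Q]
Total: 21 hits, 9 misses, 4 evictions

Answer: 4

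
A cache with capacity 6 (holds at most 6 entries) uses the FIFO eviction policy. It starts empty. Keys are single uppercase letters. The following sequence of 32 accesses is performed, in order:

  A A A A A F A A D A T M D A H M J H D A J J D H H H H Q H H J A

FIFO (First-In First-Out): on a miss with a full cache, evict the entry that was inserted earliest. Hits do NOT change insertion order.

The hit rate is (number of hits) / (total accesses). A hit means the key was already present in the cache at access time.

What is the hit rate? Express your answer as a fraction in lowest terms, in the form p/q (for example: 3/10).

Answer: 23/32

Derivation:
FIFO simulation (capacity=6):
  1. access A: MISS. Cache (old->new): [A]
  2. access A: HIT. Cache (old->new): [A]
  3. access A: HIT. Cache (old->new): [A]
  4. access A: HIT. Cache (old->new): [A]
  5. access A: HIT. Cache (old->new): [A]
  6. access F: MISS. Cache (old->new): [A F]
  7. access A: HIT. Cache (old->new): [A F]
  8. access A: HIT. Cache (old->new): [A F]
  9. access D: MISS. Cache (old->new): [A F D]
  10. access A: HIT. Cache (old->new): [A F D]
  11. access T: MISS. Cache (old->new): [A F D T]
  12. access M: MISS. Cache (old->new): [A F D T M]
  13. access D: HIT. Cache (old->new): [A F D T M]
  14. access A: HIT. Cache (old->new): [A F D T M]
  15. access H: MISS. Cache (old->new): [A F D T M H]
  16. access M: HIT. Cache (old->new): [A F D T M H]
  17. access J: MISS, evict A. Cache (old->new): [F D T M H J]
  18. access H: HIT. Cache (old->new): [F D T M H J]
  19. access D: HIT. Cache (old->new): [F D T M H J]
  20. access A: MISS, evict F. Cache (old->new): [D T M H J A]
  21. access J: HIT. Cache (old->new): [D T M H J A]
  22. access J: HIT. Cache (old->new): [D T M H J A]
  23. access D: HIT. Cache (old->new): [D T M H J A]
  24. access H: HIT. Cache (old->new): [D T M H J A]
  25. access H: HIT. Cache (old->new): [D T M H J A]
  26. access H: HIT. Cache (old->new): [D T M H J A]
  27. access H: HIT. Cache (old->new): [D T M H J A]
  28. access Q: MISS, evict D. Cache (old->new): [T M H J A Q]
  29. access H: HIT. Cache (old->new): [T M H J A Q]
  30. access H: HIT. Cache (old->new): [T M H J A Q]
  31. access J: HIT. Cache (old->new): [T M H J A Q]
  32. access A: HIT. Cache (old->new): [T M H J A Q]
Total: 23 hits, 9 misses, 3 evictions

Hit rate = 23/32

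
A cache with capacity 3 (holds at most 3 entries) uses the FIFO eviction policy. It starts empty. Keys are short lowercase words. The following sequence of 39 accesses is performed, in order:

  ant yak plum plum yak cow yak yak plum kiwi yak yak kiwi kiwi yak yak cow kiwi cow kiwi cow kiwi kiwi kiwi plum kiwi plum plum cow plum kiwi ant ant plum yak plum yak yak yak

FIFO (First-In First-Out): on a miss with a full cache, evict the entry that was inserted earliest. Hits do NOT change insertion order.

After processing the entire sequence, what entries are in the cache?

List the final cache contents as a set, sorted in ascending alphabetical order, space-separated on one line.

Answer: ant plum yak

Derivation:
FIFO simulation (capacity=3):
  1. access ant: MISS. Cache (old->new): [ant]
  2. access yak: MISS. Cache (old->new): [ant yak]
  3. access plum: MISS. Cache (old->new): [ant yak plum]
  4. access plum: HIT. Cache (old->new): [ant yak plum]
  5. access yak: HIT. Cache (old->new): [ant yak plum]
  6. access cow: MISS, evict ant. Cache (old->new): [yak plum cow]
  7. access yak: HIT. Cache (old->new): [yak plum cow]
  8. access yak: HIT. Cache (old->new): [yak plum cow]
  9. access plum: HIT. Cache (old->new): [yak plum cow]
  10. access kiwi: MISS, evict yak. Cache (old->new): [plum cow kiwi]
  11. access yak: MISS, evict plum. Cache (old->new): [cow kiwi yak]
  12. access yak: HIT. Cache (old->new): [cow kiwi yak]
  13. access kiwi: HIT. Cache (old->new): [cow kiwi yak]
  14. access kiwi: HIT. Cache (old->new): [cow kiwi yak]
  15. access yak: HIT. Cache (old->new): [cow kiwi yak]
  16. access yak: HIT. Cache (old->new): [cow kiwi yak]
  17. access cow: HIT. Cache (old->new): [cow kiwi yak]
  18. access kiwi: HIT. Cache (old->new): [cow kiwi yak]
  19. access cow: HIT. Cache (old->new): [cow kiwi yak]
  20. access kiwi: HIT. Cache (old->new): [cow kiwi yak]
  21. access cow: HIT. Cache (old->new): [cow kiwi yak]
  22. access kiwi: HIT. Cache (old->new): [cow kiwi yak]
  23. access kiwi: HIT. Cache (old->new): [cow kiwi yak]
  24. access kiwi: HIT. Cache (old->new): [cow kiwi yak]
  25. access plum: MISS, evict cow. Cache (old->new): [kiwi yak plum]
  26. access kiwi: HIT. Cache (old->new): [kiwi yak plum]
  27. access plum: HIT. Cache (old->new): [kiwi yak plum]
  28. access plum: HIT. Cache (old->new): [kiwi yak plum]
  29. access cow: MISS, evict kiwi. Cache (old->new): [yak plum cow]
  30. access plum: HIT. Cache (old->new): [yak plum cow]
  31. access kiwi: MISS, evict yak. Cache (old->new): [plum cow kiwi]
  32. access ant: MISS, evict plum. Cache (old->new): [cow kiwi ant]
  33. access ant: HIT. Cache (old->new): [cow kiwi ant]
  34. access plum: MISS, evict cow. Cache (old->new): [kiwi ant plum]
  35. access yak: MISS, evict kiwi. Cache (old->new): [ant plum yak]
  36. access plum: HIT. Cache (old->new): [ant plum yak]
  37. access yak: HIT. Cache (old->new): [ant plum yak]
  38. access yak: HIT. Cache (old->new): [ant plum yak]
  39. access yak: HIT. Cache (old->new): [ant plum yak]
Total: 27 hits, 12 misses, 9 evictions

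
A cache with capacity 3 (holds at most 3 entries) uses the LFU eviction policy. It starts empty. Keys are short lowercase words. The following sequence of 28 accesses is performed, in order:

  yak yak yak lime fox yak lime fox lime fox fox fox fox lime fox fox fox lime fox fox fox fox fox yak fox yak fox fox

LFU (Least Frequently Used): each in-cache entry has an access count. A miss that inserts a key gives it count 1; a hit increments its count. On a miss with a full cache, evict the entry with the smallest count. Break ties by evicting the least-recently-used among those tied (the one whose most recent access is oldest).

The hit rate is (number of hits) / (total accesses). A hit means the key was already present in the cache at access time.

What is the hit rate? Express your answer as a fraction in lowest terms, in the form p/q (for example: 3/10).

Answer: 25/28

Derivation:
LFU simulation (capacity=3):
  1. access yak: MISS. Cache: [yak(c=1)]
  2. access yak: HIT, count now 2. Cache: [yak(c=2)]
  3. access yak: HIT, count now 3. Cache: [yak(c=3)]
  4. access lime: MISS. Cache: [lime(c=1) yak(c=3)]
  5. access fox: MISS. Cache: [lime(c=1) fox(c=1) yak(c=3)]
  6. access yak: HIT, count now 4. Cache: [lime(c=1) fox(c=1) yak(c=4)]
  7. access lime: HIT, count now 2. Cache: [fox(c=1) lime(c=2) yak(c=4)]
  8. access fox: HIT, count now 2. Cache: [lime(c=2) fox(c=2) yak(c=4)]
  9. access lime: HIT, count now 3. Cache: [fox(c=2) lime(c=3) yak(c=4)]
  10. access fox: HIT, count now 3. Cache: [lime(c=3) fox(c=3) yak(c=4)]
  11. access fox: HIT, count now 4. Cache: [lime(c=3) yak(c=4) fox(c=4)]
  12. access fox: HIT, count now 5. Cache: [lime(c=3) yak(c=4) fox(c=5)]
  13. access fox: HIT, count now 6. Cache: [lime(c=3) yak(c=4) fox(c=6)]
  14. access lime: HIT, count now 4. Cache: [yak(c=4) lime(c=4) fox(c=6)]
  15. access fox: HIT, count now 7. Cache: [yak(c=4) lime(c=4) fox(c=7)]
  16. access fox: HIT, count now 8. Cache: [yak(c=4) lime(c=4) fox(c=8)]
  17. access fox: HIT, count now 9. Cache: [yak(c=4) lime(c=4) fox(c=9)]
  18. access lime: HIT, count now 5. Cache: [yak(c=4) lime(c=5) fox(c=9)]
  19. access fox: HIT, count now 10. Cache: [yak(c=4) lime(c=5) fox(c=10)]
  20. access fox: HIT, count now 11. Cache: [yak(c=4) lime(c=5) fox(c=11)]
  21. access fox: HIT, count now 12. Cache: [yak(c=4) lime(c=5) fox(c=12)]
  22. access fox: HIT, count now 13. Cache: [yak(c=4) lime(c=5) fox(c=13)]
  23. access fox: HIT, count now 14. Cache: [yak(c=4) lime(c=5) fox(c=14)]
  24. access yak: HIT, count now 5. Cache: [lime(c=5) yak(c=5) fox(c=14)]
  25. access fox: HIT, count now 15. Cache: [lime(c=5) yak(c=5) fox(c=15)]
  26. access yak: HIT, count now 6. Cache: [lime(c=5) yak(c=6) fox(c=15)]
  27. access fox: HIT, count now 16. Cache: [lime(c=5) yak(c=6) fox(c=16)]
  28. access fox: HIT, count now 17. Cache: [lime(c=5) yak(c=6) fox(c=17)]
Total: 25 hits, 3 misses, 0 evictions

Hit rate = 25/28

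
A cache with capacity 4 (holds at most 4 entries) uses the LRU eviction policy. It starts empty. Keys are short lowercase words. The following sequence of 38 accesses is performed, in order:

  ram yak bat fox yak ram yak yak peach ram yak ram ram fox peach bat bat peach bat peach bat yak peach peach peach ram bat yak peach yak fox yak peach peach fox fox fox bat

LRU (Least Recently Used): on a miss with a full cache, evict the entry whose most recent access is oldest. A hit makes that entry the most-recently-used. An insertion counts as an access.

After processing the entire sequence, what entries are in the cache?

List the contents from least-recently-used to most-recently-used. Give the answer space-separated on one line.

LRU simulation (capacity=4):
  1. access ram: MISS. Cache (LRU->MRU): [ram]
  2. access yak: MISS. Cache (LRU->MRU): [ram yak]
  3. access bat: MISS. Cache (LRU->MRU): [ram yak bat]
  4. access fox: MISS. Cache (LRU->MRU): [ram yak bat fox]
  5. access yak: HIT. Cache (LRU->MRU): [ram bat fox yak]
  6. access ram: HIT. Cache (LRU->MRU): [bat fox yak ram]
  7. access yak: HIT. Cache (LRU->MRU): [bat fox ram yak]
  8. access yak: HIT. Cache (LRU->MRU): [bat fox ram yak]
  9. access peach: MISS, evict bat. Cache (LRU->MRU): [fox ram yak peach]
  10. access ram: HIT. Cache (LRU->MRU): [fox yak peach ram]
  11. access yak: HIT. Cache (LRU->MRU): [fox peach ram yak]
  12. access ram: HIT. Cache (LRU->MRU): [fox peach yak ram]
  13. access ram: HIT. Cache (LRU->MRU): [fox peach yak ram]
  14. access fox: HIT. Cache (LRU->MRU): [peach yak ram fox]
  15. access peach: HIT. Cache (LRU->MRU): [yak ram fox peach]
  16. access bat: MISS, evict yak. Cache (LRU->MRU): [ram fox peach bat]
  17. access bat: HIT. Cache (LRU->MRU): [ram fox peach bat]
  18. access peach: HIT. Cache (LRU->MRU): [ram fox bat peach]
  19. access bat: HIT. Cache (LRU->MRU): [ram fox peach bat]
  20. access peach: HIT. Cache (LRU->MRU): [ram fox bat peach]
  21. access bat: HIT. Cache (LRU->MRU): [ram fox peach bat]
  22. access yak: MISS, evict ram. Cache (LRU->MRU): [fox peach bat yak]
  23. access peach: HIT. Cache (LRU->MRU): [fox bat yak peach]
  24. access peach: HIT. Cache (LRU->MRU): [fox bat yak peach]
  25. access peach: HIT. Cache (LRU->MRU): [fox bat yak peach]
  26. access ram: MISS, evict fox. Cache (LRU->MRU): [bat yak peach ram]
  27. access bat: HIT. Cache (LRU->MRU): [yak peach ram bat]
  28. access yak: HIT. Cache (LRU->MRU): [peach ram bat yak]
  29. access peach: HIT. Cache (LRU->MRU): [ram bat yak peach]
  30. access yak: HIT. Cache (LRU->MRU): [ram bat peach yak]
  31. access fox: MISS, evict ram. Cache (LRU->MRU): [bat peach yak fox]
  32. access yak: HIT. Cache (LRU->MRU): [bat peach fox yak]
  33. access peach: HIT. Cache (LRU->MRU): [bat fox yak peach]
  34. access peach: HIT. Cache (LRU->MRU): [bat fox yak peach]
  35. access fox: HIT. Cache (LRU->MRU): [bat yak peach fox]
  36. access fox: HIT. Cache (LRU->MRU): [bat yak peach fox]
  37. access fox: HIT. Cache (LRU->MRU): [bat yak peach fox]
  38. access bat: HIT. Cache (LRU->MRU): [yak peach fox bat]
Total: 29 hits, 9 misses, 5 evictions

Answer: yak peach fox bat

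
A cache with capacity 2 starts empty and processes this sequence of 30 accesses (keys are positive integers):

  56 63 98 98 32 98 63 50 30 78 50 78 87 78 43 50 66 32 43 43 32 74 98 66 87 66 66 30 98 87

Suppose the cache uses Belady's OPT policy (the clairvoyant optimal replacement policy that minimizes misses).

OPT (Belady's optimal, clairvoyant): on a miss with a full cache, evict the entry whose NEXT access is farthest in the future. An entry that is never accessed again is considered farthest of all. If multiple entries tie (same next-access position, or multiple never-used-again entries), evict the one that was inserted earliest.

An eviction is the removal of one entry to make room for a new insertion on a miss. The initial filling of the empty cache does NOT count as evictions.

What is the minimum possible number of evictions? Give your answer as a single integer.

Answer: 17

Derivation:
OPT (Belady) simulation (capacity=2):
  1. access 56: MISS. Cache: [56]
  2. access 63: MISS. Cache: [56 63]
  3. access 98: MISS, evict 56 (next use: never). Cache: [63 98]
  4. access 98: HIT. Next use of 98: step 6. Cache: [63 98]
  5. access 32: MISS, evict 63 (next use: step 7). Cache: [98 32]
  6. access 98: HIT. Next use of 98: step 23. Cache: [98 32]
  7. access 63: MISS, evict 98 (next use: step 23). Cache: [32 63]
  8. access 50: MISS, evict 63 (next use: never). Cache: [32 50]
  9. access 30: MISS, evict 32 (next use: step 18). Cache: [50 30]
  10. access 78: MISS, evict 30 (next use: step 28). Cache: [50 78]
  11. access 50: HIT. Next use of 50: step 16. Cache: [50 78]
  12. access 78: HIT. Next use of 78: step 14. Cache: [50 78]
  13. access 87: MISS, evict 50 (next use: step 16). Cache: [78 87]
  14. access 78: HIT. Next use of 78: never. Cache: [78 87]
  15. access 43: MISS, evict 78 (next use: never). Cache: [87 43]
  16. access 50: MISS, evict 87 (next use: step 25). Cache: [43 50]
  17. access 66: MISS, evict 50 (next use: never). Cache: [43 66]
  18. access 32: MISS, evict 66 (next use: step 24). Cache: [43 32]
  19. access 43: HIT. Next use of 43: step 20. Cache: [43 32]
  20. access 43: HIT. Next use of 43: never. Cache: [43 32]
  21. access 32: HIT. Next use of 32: never. Cache: [43 32]
  22. access 74: MISS, evict 43 (next use: never). Cache: [32 74]
  23. access 98: MISS, evict 32 (next use: never). Cache: [74 98]
  24. access 66: MISS, evict 74 (next use: never). Cache: [98 66]
  25. access 87: MISS, evict 98 (next use: step 29). Cache: [66 87]
  26. access 66: HIT. Next use of 66: step 27. Cache: [66 87]
  27. access 66: HIT. Next use of 66: never. Cache: [66 87]
  28. access 30: MISS, evict 66 (next use: never). Cache: [87 30]
  29. access 98: MISS, evict 30 (next use: never). Cache: [87 98]
  30. access 87: HIT. Next use of 87: never. Cache: [87 98]
Total: 11 hits, 19 misses, 17 evictions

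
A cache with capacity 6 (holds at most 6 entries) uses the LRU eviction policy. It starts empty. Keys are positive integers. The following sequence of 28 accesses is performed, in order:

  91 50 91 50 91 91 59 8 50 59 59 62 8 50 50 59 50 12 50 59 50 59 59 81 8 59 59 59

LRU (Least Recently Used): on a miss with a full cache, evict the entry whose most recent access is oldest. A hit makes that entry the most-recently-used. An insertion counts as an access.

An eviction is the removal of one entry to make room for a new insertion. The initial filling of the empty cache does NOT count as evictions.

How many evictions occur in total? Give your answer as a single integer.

Answer: 1

Derivation:
LRU simulation (capacity=6):
  1. access 91: MISS. Cache (LRU->MRU): [91]
  2. access 50: MISS. Cache (LRU->MRU): [91 50]
  3. access 91: HIT. Cache (LRU->MRU): [50 91]
  4. access 50: HIT. Cache (LRU->MRU): [91 50]
  5. access 91: HIT. Cache (LRU->MRU): [50 91]
  6. access 91: HIT. Cache (LRU->MRU): [50 91]
  7. access 59: MISS. Cache (LRU->MRU): [50 91 59]
  8. access 8: MISS. Cache (LRU->MRU): [50 91 59 8]
  9. access 50: HIT. Cache (LRU->MRU): [91 59 8 50]
  10. access 59: HIT. Cache (LRU->MRU): [91 8 50 59]
  11. access 59: HIT. Cache (LRU->MRU): [91 8 50 59]
  12. access 62: MISS. Cache (LRU->MRU): [91 8 50 59 62]
  13. access 8: HIT. Cache (LRU->MRU): [91 50 59 62 8]
  14. access 50: HIT. Cache (LRU->MRU): [91 59 62 8 50]
  15. access 50: HIT. Cache (LRU->MRU): [91 59 62 8 50]
  16. access 59: HIT. Cache (LRU->MRU): [91 62 8 50 59]
  17. access 50: HIT. Cache (LRU->MRU): [91 62 8 59 50]
  18. access 12: MISS. Cache (LRU->MRU): [91 62 8 59 50 12]
  19. access 50: HIT. Cache (LRU->MRU): [91 62 8 59 12 50]
  20. access 59: HIT. Cache (LRU->MRU): [91 62 8 12 50 59]
  21. access 50: HIT. Cache (LRU->MRU): [91 62 8 12 59 50]
  22. access 59: HIT. Cache (LRU->MRU): [91 62 8 12 50 59]
  23. access 59: HIT. Cache (LRU->MRU): [91 62 8 12 50 59]
  24. access 81: MISS, evict 91. Cache (LRU->MRU): [62 8 12 50 59 81]
  25. access 8: HIT. Cache (LRU->MRU): [62 12 50 59 81 8]
  26. access 59: HIT. Cache (LRU->MRU): [62 12 50 81 8 59]
  27. access 59: HIT. Cache (LRU->MRU): [62 12 50 81 8 59]
  28. access 59: HIT. Cache (LRU->MRU): [62 12 50 81 8 59]
Total: 21 hits, 7 misses, 1 evictions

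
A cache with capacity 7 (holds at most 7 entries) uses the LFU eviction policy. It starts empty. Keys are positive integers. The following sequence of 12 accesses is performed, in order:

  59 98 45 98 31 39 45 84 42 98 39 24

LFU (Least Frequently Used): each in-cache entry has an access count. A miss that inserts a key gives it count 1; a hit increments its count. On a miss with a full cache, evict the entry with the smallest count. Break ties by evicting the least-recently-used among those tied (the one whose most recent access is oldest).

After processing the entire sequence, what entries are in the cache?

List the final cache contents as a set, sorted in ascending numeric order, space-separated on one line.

LFU simulation (capacity=7):
  1. access 59: MISS. Cache: [59(c=1)]
  2. access 98: MISS. Cache: [59(c=1) 98(c=1)]
  3. access 45: MISS. Cache: [59(c=1) 98(c=1) 45(c=1)]
  4. access 98: HIT, count now 2. Cache: [59(c=1) 45(c=1) 98(c=2)]
  5. access 31: MISS. Cache: [59(c=1) 45(c=1) 31(c=1) 98(c=2)]
  6. access 39: MISS. Cache: [59(c=1) 45(c=1) 31(c=1) 39(c=1) 98(c=2)]
  7. access 45: HIT, count now 2. Cache: [59(c=1) 31(c=1) 39(c=1) 98(c=2) 45(c=2)]
  8. access 84: MISS. Cache: [59(c=1) 31(c=1) 39(c=1) 84(c=1) 98(c=2) 45(c=2)]
  9. access 42: MISS. Cache: [59(c=1) 31(c=1) 39(c=1) 84(c=1) 42(c=1) 98(c=2) 45(c=2)]
  10. access 98: HIT, count now 3. Cache: [59(c=1) 31(c=1) 39(c=1) 84(c=1) 42(c=1) 45(c=2) 98(c=3)]
  11. access 39: HIT, count now 2. Cache: [59(c=1) 31(c=1) 84(c=1) 42(c=1) 45(c=2) 39(c=2) 98(c=3)]
  12. access 24: MISS, evict 59(c=1). Cache: [31(c=1) 84(c=1) 42(c=1) 24(c=1) 45(c=2) 39(c=2) 98(c=3)]
Total: 4 hits, 8 misses, 1 evictions

Answer: 24 31 39 42 45 84 98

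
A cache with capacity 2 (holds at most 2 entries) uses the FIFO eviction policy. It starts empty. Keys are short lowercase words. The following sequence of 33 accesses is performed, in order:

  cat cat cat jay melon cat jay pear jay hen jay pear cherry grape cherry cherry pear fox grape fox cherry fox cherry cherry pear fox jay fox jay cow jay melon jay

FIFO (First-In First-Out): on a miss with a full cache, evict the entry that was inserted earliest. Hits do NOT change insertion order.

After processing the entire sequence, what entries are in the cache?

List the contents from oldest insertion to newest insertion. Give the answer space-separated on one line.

Answer: jay melon

Derivation:
FIFO simulation (capacity=2):
  1. access cat: MISS. Cache (old->new): [cat]
  2. access cat: HIT. Cache (old->new): [cat]
  3. access cat: HIT. Cache (old->new): [cat]
  4. access jay: MISS. Cache (old->new): [cat jay]
  5. access melon: MISS, evict cat. Cache (old->new): [jay melon]
  6. access cat: MISS, evict jay. Cache (old->new): [melon cat]
  7. access jay: MISS, evict melon. Cache (old->new): [cat jay]
  8. access pear: MISS, evict cat. Cache (old->new): [jay pear]
  9. access jay: HIT. Cache (old->new): [jay pear]
  10. access hen: MISS, evict jay. Cache (old->new): [pear hen]
  11. access jay: MISS, evict pear. Cache (old->new): [hen jay]
  12. access pear: MISS, evict hen. Cache (old->new): [jay pear]
  13. access cherry: MISS, evict jay. Cache (old->new): [pear cherry]
  14. access grape: MISS, evict pear. Cache (old->new): [cherry grape]
  15. access cherry: HIT. Cache (old->new): [cherry grape]
  16. access cherry: HIT. Cache (old->new): [cherry grape]
  17. access pear: MISS, evict cherry. Cache (old->new): [grape pear]
  18. access fox: MISS, evict grape. Cache (old->new): [pear fox]
  19. access grape: MISS, evict pear. Cache (old->new): [fox grape]
  20. access fox: HIT. Cache (old->new): [fox grape]
  21. access cherry: MISS, evict fox. Cache (old->new): [grape cherry]
  22. access fox: MISS, evict grape. Cache (old->new): [cherry fox]
  23. access cherry: HIT. Cache (old->new): [cherry fox]
  24. access cherry: HIT. Cache (old->new): [cherry fox]
  25. access pear: MISS, evict cherry. Cache (old->new): [fox pear]
  26. access fox: HIT. Cache (old->new): [fox pear]
  27. access jay: MISS, evict fox. Cache (old->new): [pear jay]
  28. access fox: MISS, evict pear. Cache (old->new): [jay fox]
  29. access jay: HIT. Cache (old->new): [jay fox]
  30. access cow: MISS, evict jay. Cache (old->new): [fox cow]
  31. access jay: MISS, evict fox. Cache (old->new): [cow jay]
  32. access melon: MISS, evict cow. Cache (old->new): [jay melon]
  33. access jay: HIT. Cache (old->new): [jay melon]
Total: 11 hits, 22 misses, 20 evictions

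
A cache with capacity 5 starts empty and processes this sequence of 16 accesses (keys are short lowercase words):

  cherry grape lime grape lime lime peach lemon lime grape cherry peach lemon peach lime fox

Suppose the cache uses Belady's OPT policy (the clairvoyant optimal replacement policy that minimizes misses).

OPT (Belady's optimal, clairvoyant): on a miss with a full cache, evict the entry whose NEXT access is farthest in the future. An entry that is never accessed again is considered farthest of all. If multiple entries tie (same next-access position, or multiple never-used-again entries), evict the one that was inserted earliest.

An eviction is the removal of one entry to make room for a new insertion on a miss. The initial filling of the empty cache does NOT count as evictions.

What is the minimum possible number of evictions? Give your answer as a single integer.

OPT (Belady) simulation (capacity=5):
  1. access cherry: MISS. Cache: [cherry]
  2. access grape: MISS. Cache: [cherry grape]
  3. access lime: MISS. Cache: [cherry grape lime]
  4. access grape: HIT. Next use of grape: step 10. Cache: [cherry grape lime]
  5. access lime: HIT. Next use of lime: step 6. Cache: [cherry grape lime]
  6. access lime: HIT. Next use of lime: step 9. Cache: [cherry grape lime]
  7. access peach: MISS. Cache: [cherry grape lime peach]
  8. access lemon: MISS. Cache: [cherry grape lime peach lemon]
  9. access lime: HIT. Next use of lime: step 15. Cache: [cherry grape lime peach lemon]
  10. access grape: HIT. Next use of grape: never. Cache: [cherry grape lime peach lemon]
  11. access cherry: HIT. Next use of cherry: never. Cache: [cherry grape lime peach lemon]
  12. access peach: HIT. Next use of peach: step 14. Cache: [cherry grape lime peach lemon]
  13. access lemon: HIT. Next use of lemon: never. Cache: [cherry grape lime peach lemon]
  14. access peach: HIT. Next use of peach: never. Cache: [cherry grape lime peach lemon]
  15. access lime: HIT. Next use of lime: never. Cache: [cherry grape lime peach lemon]
  16. access fox: MISS, evict cherry (next use: never). Cache: [grape lime peach lemon fox]
Total: 10 hits, 6 misses, 1 evictions

Answer: 1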